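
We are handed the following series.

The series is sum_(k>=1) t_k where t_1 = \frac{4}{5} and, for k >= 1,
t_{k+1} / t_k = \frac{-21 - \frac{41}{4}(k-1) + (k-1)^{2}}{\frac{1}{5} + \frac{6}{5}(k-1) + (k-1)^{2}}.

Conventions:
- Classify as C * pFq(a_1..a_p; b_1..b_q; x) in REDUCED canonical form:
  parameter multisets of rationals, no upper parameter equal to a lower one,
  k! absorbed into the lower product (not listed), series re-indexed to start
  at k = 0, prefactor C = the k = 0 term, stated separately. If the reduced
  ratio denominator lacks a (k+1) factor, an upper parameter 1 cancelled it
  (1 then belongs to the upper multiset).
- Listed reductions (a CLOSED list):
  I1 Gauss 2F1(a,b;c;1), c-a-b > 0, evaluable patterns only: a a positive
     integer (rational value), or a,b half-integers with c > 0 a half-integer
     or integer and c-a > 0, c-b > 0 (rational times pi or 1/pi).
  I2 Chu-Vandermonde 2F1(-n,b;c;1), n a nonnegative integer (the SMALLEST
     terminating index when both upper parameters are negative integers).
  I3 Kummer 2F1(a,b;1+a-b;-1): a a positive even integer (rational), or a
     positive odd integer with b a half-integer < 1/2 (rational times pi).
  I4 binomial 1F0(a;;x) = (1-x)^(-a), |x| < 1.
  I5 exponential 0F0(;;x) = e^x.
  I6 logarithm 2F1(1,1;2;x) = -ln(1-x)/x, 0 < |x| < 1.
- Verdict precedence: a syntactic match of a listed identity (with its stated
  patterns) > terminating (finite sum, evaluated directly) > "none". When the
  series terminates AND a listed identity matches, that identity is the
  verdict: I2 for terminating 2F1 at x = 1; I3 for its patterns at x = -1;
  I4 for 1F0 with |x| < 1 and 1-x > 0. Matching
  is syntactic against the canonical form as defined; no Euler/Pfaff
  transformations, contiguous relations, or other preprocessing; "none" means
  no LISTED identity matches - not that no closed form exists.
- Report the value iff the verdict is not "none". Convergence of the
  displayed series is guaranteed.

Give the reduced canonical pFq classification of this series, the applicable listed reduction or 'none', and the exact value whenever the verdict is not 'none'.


At argument 1: a 2F1 with upper {-12, \frac{7}{4}}, lower {\frac{1}{5}}, scaled by C = \frac{4}{5}. Verdict: Chu-Vandermonde (I2) matches (terminating 2F1 at x = 1 with n = 12, b = 7/4, c = \frac{1}{5}). Its exact value is \frac{1476226945557}{59871844106240}.

Key step: from the first term \frac{4}{5}: roots of the ratio polynomials (prefactor 4/5) are the negated parameters.
Consecutive-term ratio: r(k) = 1 * (k-12) (k+\frac{7}{4}) / [(k+\frac{1}{5}) (k+1)] - rational; roots negated = parameters, x = 1, C = \frac{4}{5}.


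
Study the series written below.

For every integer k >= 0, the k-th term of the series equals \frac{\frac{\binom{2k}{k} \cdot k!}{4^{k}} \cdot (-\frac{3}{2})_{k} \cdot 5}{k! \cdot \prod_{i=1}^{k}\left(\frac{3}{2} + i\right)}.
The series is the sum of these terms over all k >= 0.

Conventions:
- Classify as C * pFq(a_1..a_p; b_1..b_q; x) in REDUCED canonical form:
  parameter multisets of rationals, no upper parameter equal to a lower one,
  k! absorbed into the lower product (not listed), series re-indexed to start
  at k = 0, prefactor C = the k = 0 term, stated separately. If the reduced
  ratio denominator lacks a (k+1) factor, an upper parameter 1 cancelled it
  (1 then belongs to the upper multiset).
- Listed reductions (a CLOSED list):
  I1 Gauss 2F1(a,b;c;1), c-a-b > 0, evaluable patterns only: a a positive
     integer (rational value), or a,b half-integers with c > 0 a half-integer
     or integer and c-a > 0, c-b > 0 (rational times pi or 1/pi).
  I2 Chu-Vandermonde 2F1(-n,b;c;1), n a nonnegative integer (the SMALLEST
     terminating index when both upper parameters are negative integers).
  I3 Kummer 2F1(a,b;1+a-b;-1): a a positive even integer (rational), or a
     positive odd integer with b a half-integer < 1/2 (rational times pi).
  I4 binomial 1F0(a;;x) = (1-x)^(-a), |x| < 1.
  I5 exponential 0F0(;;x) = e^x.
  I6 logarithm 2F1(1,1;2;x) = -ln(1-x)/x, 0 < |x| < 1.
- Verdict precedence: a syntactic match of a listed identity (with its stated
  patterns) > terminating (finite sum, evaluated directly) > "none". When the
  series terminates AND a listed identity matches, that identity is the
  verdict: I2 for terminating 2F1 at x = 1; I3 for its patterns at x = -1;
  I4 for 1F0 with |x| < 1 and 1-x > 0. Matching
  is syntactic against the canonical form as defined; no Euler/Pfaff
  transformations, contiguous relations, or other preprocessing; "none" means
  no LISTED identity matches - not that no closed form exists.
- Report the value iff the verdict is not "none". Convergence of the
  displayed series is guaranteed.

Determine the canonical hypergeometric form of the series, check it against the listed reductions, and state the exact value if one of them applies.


The series (x = 1) is 2F1: upper {-\frac{3}{2}, \frac{1}{2}}, lower {\frac{5}{2}}, prefactor 5. Verdict at x = 1: the half-integer Gauss pattern (I1) matches (x = 1; upper {-\frac{3}{2}, \frac{1}{2}} half-integers, c = \frac{5}{2} in the evaluable pattern). Hence: \frac{75}{64} \cdot \pi.

Key step: t_0 = 5 here, and the lower running product (prefactor 5) is a rising factorial.
Ratio: r(k) = 1 * (k-\frac{3}{2}) (k+\frac{1}{2}) / [(k+\frac{5}{2}) (k+1)] - rational in k. x = 1; t_0 = 5; negate the roots.


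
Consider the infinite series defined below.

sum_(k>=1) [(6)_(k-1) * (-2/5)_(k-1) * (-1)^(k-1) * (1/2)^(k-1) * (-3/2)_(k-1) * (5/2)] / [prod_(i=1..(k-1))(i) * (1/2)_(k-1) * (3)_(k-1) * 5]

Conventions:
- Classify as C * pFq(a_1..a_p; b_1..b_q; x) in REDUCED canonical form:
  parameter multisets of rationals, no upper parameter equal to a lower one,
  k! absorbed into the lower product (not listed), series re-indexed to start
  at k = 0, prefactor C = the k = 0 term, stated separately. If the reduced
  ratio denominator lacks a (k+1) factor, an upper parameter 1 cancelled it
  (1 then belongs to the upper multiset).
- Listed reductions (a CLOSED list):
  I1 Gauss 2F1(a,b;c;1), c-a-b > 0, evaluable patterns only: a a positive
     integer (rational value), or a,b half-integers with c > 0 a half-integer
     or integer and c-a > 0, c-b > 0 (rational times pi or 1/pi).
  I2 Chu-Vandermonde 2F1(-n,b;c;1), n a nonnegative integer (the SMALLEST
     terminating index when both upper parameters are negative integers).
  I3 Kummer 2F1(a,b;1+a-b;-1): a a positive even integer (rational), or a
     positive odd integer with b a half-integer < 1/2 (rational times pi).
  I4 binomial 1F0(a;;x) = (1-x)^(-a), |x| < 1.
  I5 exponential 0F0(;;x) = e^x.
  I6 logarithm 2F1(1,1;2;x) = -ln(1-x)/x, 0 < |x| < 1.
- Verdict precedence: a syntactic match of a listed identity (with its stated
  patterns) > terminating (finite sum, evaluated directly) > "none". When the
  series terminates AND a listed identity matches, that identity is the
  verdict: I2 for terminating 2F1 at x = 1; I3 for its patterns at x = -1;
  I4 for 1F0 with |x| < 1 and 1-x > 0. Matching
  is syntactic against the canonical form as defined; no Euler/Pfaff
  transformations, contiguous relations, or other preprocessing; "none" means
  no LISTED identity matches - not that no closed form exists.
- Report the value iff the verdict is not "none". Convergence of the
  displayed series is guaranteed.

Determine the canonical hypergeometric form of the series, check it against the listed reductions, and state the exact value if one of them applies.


Classification (C = 1/2): 3F2 with upper {-3/2, -2/5, 6}, lower {1/2, 3}, argument x = -1/2. Verdict: none. No listed pattern accepts 3F2(-3/2, -2/5, 6; 1/2, 3; -1/2).

Key step: t_0 being 1/2, the (-1)^k factor (C = 1/2, x = -1/2) folds into the argument's sign.
Ratio: r(k) = (-1/2) * (k-3/2) (k-2/5) (k+6) / [(k+1/2) (k+3) (k+1)] - rational in k. x = (-1/2); t_0 = 1/2; negate the roots.


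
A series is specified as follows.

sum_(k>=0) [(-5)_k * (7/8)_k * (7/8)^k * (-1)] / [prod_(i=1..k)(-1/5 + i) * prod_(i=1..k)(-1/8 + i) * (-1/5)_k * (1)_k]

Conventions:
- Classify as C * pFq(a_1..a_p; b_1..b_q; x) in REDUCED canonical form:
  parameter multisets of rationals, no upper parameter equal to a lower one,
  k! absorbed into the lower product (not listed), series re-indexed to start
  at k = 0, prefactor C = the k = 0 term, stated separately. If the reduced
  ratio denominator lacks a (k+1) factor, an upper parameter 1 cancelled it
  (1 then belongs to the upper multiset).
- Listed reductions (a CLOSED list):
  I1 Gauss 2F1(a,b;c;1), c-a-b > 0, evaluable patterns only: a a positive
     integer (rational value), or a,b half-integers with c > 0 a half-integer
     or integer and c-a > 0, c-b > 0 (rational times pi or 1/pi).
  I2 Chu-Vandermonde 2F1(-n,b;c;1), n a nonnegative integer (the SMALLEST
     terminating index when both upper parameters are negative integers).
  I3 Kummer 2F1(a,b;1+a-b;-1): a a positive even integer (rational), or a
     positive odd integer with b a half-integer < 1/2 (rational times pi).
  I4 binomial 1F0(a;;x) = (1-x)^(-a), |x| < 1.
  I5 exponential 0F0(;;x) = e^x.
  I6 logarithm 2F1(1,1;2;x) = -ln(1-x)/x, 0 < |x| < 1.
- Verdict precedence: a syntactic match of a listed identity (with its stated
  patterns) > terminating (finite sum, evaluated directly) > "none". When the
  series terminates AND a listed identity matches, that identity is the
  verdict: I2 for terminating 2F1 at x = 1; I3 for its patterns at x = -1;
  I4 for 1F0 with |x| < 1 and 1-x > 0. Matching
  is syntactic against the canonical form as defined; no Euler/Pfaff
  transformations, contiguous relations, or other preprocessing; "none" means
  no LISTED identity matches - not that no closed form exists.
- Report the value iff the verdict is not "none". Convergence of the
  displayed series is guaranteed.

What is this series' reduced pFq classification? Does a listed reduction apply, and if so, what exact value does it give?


x = 7/8 here; the reduced form reads 1F2, upper {-5}, lower {-1/5, 4/5}, C = -1. Verdict: terminating at k = 5: the factor (-5)_k kills every later term; summing the 6 survivors is exact. Value: -953246824543/1471747719168.

Structural cue: from the first term -1: the lower running product (prefactor -1) is a rising factorial.
Step ratio: r(k) = (7/8) * (k-5) / [(k-1/5) (k+4/5) (k+1)] - rational; roots negated = parameters, x = (7/8), C = -1.


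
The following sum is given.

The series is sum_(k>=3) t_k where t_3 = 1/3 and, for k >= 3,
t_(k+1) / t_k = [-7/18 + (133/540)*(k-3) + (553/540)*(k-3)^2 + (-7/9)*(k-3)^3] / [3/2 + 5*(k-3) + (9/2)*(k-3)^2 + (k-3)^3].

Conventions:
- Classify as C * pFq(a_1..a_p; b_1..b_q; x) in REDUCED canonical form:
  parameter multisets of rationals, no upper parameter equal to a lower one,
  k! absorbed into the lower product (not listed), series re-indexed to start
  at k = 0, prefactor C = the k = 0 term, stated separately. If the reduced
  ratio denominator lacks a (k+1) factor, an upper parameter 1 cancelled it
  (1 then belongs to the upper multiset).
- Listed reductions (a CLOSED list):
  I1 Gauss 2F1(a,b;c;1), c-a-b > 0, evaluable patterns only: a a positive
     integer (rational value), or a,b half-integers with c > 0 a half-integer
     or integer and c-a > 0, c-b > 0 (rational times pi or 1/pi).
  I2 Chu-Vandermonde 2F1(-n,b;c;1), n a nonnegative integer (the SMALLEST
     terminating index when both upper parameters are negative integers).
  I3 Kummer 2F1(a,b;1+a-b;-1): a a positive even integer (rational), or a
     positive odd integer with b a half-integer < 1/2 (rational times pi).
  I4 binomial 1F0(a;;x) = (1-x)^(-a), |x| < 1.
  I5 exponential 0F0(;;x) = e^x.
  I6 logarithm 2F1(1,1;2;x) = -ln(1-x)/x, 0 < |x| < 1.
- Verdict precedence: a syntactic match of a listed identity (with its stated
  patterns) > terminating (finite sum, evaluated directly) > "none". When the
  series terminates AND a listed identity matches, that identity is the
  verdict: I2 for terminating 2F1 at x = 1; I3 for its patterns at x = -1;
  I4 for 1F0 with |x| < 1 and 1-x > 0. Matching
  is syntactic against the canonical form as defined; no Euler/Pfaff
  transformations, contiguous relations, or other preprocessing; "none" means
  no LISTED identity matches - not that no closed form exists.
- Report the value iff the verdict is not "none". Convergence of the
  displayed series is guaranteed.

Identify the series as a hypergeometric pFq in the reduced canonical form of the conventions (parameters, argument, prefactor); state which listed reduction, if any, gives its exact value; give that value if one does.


With C = 1/3: the canonical form is 3F2(-5/4, -2/3, 3/5; 1/2, 3; -7/9). Verdict: no listed reduction: x = -7/9 and upper {-5/4, -2/3, 3/5} fail every I1-I6 pattern.

First insight: t_0 = 1/3 here, and the expanded ratio factors over Q; C = 1/3, roots give parameters.
Ratio: r(k) = (-7/9) * (k-5/4) (k-2/3) (k+3/5) / [(k+1/2) (k+3) (k+1)] - poly over poly, x = (-7/9) from leading terms; C = 1/3 at k = 0.


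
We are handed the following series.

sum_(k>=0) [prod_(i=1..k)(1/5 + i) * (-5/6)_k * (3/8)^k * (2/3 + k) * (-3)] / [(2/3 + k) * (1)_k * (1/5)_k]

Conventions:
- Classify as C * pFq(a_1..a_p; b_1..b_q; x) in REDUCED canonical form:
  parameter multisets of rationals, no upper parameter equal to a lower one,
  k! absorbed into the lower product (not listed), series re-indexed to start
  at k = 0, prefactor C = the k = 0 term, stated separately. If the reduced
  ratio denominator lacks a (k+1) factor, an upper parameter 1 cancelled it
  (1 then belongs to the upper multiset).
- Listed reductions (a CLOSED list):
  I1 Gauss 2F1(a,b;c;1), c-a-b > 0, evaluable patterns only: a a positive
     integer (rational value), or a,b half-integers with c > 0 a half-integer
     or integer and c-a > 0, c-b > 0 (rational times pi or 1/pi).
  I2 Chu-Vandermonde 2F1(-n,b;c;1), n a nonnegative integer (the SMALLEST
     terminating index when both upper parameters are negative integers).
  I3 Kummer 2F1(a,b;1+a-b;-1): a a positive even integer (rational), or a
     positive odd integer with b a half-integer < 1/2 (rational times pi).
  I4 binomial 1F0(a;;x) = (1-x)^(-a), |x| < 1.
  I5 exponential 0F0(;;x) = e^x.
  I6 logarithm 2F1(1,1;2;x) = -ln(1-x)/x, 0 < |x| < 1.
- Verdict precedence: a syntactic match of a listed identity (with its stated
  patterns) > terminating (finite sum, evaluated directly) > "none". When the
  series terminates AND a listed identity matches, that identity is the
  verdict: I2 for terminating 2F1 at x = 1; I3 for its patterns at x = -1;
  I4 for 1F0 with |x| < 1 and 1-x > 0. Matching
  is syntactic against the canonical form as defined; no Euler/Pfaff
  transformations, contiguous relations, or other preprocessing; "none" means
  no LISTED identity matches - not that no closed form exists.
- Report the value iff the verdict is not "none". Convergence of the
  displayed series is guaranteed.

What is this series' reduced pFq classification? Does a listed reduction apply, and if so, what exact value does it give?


The tell: x = (3/8) and (1)_k (C = -3) is k! itself.
Consecutive-term ratio: r(k) = (3/8) * (k-5/6) (k+6/5) / [(k+1/5) (k+1)] - rational; roots negated = parameters, x = (3/8), C = -3.

x = 3/8 here; the reduced form reads 2F1, upper {-5/6, 6/5}, lower {1/5}, C = -3. Verdict: none. No listed pattern accepts 2F1(-5/6, 6/5; 1/5; 3/8).


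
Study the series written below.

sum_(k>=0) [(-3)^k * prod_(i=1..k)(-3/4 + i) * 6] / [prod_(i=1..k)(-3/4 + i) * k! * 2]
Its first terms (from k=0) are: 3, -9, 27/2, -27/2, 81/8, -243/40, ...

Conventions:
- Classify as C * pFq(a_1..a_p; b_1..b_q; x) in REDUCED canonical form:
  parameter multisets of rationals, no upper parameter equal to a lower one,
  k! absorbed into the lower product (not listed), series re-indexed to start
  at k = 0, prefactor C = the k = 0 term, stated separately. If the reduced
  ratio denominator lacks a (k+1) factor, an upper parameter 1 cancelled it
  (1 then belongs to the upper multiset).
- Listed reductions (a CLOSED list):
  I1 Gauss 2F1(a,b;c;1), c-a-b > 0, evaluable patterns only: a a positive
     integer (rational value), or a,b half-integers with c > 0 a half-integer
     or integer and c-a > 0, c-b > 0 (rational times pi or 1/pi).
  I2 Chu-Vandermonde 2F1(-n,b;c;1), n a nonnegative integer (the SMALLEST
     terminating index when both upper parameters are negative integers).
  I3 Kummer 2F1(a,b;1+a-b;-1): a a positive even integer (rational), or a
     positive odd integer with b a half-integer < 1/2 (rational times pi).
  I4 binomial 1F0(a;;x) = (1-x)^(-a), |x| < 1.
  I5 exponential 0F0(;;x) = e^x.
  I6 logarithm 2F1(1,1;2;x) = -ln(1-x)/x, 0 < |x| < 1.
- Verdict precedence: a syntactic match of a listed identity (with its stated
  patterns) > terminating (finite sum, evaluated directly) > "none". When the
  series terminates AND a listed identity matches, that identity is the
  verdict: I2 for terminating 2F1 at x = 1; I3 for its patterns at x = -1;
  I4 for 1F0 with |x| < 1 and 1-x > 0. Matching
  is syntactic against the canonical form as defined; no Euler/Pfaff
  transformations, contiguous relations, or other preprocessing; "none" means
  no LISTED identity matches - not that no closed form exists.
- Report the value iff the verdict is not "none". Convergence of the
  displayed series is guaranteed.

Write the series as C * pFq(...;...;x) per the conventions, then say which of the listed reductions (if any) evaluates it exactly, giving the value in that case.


Classification (C = 3): 0F0 with upper {-}, lower {-}, argument x = -3. Verdict: this is exponential (I5) (the 0F0 exponential series at x = -3). Its exact value is 3 * e^(-3).

Key step: with t_0 = 3, the parameter 1/4 appears in both the upper and lower lists and cancels.
Consecutive-term ratio: r(k) = (-3) * 1 / [(k+1)] - rational; roots negated = parameters, x = (-3), C = 3.


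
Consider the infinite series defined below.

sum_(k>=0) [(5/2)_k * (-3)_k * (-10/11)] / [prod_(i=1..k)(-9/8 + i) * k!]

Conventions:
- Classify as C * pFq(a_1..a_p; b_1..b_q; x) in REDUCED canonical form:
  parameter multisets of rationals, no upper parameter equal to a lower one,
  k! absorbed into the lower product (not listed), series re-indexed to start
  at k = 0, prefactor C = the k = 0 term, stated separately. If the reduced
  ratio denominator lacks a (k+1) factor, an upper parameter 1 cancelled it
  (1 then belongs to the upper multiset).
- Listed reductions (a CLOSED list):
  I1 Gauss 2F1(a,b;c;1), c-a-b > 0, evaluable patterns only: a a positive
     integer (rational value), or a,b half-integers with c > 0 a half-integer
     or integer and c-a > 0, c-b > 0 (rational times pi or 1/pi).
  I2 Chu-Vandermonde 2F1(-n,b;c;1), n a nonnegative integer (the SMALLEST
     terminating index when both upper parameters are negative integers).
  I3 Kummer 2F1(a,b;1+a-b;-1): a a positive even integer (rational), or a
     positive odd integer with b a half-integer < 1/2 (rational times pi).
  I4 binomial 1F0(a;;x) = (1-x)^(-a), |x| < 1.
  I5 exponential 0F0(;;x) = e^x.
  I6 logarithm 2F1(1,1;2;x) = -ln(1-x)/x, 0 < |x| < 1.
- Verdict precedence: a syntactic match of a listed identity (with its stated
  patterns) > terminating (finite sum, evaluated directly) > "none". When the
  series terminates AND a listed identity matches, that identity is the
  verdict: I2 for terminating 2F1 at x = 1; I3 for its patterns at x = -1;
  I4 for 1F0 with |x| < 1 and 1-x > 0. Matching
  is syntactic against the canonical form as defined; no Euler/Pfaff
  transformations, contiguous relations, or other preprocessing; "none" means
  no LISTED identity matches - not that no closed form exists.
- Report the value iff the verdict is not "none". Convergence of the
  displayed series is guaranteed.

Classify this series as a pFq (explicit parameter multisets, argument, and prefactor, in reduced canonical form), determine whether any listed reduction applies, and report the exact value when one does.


Canonical form: C = -10/11 times 2F1 with upper {-3, 5/2}, lower {-1/8}, x = 1. Verdict: Vandermonde's identity (I2) fires (terminating 2F1 at x = 1 with n = 3, b = 5/2, c = -1/8). Its exact value is -130/11.

First insight: x = 1 and the lower running product (prefactor -10/11) is a rising factorial.
Ratio: r(k) = 1 * (k-3) (k+5/2) / [(k-1/8) (k+1)] - poly over poly, x = 1 from leading terms; C = -10/11 at k = 0.


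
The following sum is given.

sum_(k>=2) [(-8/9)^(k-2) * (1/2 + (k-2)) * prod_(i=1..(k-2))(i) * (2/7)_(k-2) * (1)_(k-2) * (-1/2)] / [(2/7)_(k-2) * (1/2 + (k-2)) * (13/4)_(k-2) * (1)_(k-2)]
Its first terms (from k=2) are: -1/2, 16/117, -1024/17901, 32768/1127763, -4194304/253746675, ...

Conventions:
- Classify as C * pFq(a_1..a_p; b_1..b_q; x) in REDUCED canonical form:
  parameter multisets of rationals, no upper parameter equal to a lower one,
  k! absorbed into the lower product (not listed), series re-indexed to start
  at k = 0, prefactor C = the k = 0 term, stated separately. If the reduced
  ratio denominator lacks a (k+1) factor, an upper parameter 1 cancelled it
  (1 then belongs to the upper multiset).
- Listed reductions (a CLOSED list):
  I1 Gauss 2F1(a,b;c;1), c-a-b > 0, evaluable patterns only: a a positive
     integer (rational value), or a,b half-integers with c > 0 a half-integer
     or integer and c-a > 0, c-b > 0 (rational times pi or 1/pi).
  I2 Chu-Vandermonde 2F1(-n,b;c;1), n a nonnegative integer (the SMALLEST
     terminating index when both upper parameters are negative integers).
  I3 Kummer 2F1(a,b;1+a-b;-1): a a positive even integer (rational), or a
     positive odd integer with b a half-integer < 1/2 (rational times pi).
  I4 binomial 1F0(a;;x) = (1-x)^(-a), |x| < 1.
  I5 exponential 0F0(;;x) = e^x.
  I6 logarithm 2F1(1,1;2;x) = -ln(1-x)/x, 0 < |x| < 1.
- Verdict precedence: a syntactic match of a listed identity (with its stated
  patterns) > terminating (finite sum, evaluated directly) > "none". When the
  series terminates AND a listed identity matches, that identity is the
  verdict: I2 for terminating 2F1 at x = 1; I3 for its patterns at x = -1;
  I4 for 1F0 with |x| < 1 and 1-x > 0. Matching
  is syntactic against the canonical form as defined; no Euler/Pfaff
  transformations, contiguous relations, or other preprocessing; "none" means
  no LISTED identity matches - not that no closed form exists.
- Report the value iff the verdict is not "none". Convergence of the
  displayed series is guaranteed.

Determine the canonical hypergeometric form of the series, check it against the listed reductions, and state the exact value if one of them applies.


Prefactor -1/2, argument -8/9: 2F1 with upper {1, 1} over lower {13/4}. Verdict: none - this 2F1 at x = -8/9 matches no listed pattern, and upper {1, 1} holds no stopper.

Structural cue: t_0 being -1/2, the factor k + 1/2 cancels (top and bottom), leaving C = -1/2.
Consecutive-term ratio: r(k) = (-8/9) * (k+1) (k+1) / [(k+13/4) (k+1)] - rational in k. x = (-8/9); t_0 = -1/2; negate the roots.


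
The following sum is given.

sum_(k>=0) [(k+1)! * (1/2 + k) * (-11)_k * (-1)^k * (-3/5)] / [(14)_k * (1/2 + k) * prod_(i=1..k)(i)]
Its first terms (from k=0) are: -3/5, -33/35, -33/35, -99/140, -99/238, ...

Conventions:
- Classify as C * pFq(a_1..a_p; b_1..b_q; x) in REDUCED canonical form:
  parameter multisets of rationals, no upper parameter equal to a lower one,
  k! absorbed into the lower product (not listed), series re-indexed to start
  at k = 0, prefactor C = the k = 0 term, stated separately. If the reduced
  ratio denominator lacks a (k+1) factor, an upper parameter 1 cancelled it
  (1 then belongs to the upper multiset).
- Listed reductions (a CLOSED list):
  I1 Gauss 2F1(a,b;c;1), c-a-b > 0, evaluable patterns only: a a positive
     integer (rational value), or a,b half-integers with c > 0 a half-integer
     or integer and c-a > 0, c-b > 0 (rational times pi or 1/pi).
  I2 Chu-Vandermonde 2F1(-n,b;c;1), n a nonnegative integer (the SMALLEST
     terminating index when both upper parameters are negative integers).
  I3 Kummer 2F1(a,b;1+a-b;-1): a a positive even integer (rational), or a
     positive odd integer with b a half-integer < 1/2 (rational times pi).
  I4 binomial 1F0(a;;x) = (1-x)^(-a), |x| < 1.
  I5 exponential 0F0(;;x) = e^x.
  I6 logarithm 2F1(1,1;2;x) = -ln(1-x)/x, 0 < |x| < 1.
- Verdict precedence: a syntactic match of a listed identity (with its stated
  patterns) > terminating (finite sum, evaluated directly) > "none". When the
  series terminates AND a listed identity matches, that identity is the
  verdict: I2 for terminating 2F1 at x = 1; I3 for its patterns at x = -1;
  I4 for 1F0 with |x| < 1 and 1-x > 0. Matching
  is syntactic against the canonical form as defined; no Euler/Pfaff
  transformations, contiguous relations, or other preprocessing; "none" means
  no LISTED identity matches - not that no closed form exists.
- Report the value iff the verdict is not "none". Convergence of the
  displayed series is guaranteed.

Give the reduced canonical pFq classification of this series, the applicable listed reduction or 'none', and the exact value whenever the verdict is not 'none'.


Structural cue: from the first term -3/5: k + 1/2 divides numerator and denominator alike; C = -3/5 after cancelling.
Term ratio: r(k) = (-1) * (k-11) (k+2) / [(k+14) (k+1)] - rational; roots negated = parameters, x = (-1), C = -3/5.

Reduced: x = -1, 2F1, upper = {-11, 2}, lower = {14}, C = -3/5. Verdict: this is Kummer (I3) (x = -1; c = 14 equals 1+a-b for upper {-11, 2}: listed pattern). Its exact value is -39/10.


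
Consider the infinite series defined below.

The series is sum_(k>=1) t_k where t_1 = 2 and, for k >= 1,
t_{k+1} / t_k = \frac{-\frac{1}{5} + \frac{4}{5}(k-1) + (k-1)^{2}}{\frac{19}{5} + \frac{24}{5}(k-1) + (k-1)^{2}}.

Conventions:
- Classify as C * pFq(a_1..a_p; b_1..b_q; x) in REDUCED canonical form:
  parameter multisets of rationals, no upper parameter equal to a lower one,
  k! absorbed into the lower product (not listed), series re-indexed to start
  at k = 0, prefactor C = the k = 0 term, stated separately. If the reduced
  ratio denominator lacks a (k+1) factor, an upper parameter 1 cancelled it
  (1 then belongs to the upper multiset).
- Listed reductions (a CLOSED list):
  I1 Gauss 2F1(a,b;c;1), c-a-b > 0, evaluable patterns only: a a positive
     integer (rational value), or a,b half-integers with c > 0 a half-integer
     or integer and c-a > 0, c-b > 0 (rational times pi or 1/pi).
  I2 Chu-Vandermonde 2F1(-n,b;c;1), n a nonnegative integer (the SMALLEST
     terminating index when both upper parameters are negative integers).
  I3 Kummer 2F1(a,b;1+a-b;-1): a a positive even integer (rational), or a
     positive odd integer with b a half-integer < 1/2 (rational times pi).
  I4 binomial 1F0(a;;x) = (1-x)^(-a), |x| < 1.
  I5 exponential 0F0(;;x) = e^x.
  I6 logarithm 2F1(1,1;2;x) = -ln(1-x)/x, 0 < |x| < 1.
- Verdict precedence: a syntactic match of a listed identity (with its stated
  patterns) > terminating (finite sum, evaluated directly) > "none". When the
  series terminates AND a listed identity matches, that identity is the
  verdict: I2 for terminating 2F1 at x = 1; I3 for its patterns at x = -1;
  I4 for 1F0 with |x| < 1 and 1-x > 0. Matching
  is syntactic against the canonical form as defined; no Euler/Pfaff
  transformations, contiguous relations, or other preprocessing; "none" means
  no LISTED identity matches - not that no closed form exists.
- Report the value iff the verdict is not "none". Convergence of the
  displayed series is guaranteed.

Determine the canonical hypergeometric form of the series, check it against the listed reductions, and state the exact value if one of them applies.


Classification (C = 2): 2F1 with upper {-\frac{1}{5}, 1}, lower {\frac{19}{5}}, argument x = 1. Verdict: the Gauss summation I1 applies (x = 1: the Gamma ratio telescopes since c-a-b = 3 > 0 and a = 1 in Z>0). Exact value: \frac{28}{15}.

The tell: from the first term 2: roots of the ratio polynomials (C = 2) are the negated parameters.
Adjacent-term ratio: r(k) = 1 * (k-\frac{1}{5}) (k+1) / [(k+\frac{19}{5}) (k+1)] - rational in k, leading ratio 1; with t_0 = 2, classification follows.


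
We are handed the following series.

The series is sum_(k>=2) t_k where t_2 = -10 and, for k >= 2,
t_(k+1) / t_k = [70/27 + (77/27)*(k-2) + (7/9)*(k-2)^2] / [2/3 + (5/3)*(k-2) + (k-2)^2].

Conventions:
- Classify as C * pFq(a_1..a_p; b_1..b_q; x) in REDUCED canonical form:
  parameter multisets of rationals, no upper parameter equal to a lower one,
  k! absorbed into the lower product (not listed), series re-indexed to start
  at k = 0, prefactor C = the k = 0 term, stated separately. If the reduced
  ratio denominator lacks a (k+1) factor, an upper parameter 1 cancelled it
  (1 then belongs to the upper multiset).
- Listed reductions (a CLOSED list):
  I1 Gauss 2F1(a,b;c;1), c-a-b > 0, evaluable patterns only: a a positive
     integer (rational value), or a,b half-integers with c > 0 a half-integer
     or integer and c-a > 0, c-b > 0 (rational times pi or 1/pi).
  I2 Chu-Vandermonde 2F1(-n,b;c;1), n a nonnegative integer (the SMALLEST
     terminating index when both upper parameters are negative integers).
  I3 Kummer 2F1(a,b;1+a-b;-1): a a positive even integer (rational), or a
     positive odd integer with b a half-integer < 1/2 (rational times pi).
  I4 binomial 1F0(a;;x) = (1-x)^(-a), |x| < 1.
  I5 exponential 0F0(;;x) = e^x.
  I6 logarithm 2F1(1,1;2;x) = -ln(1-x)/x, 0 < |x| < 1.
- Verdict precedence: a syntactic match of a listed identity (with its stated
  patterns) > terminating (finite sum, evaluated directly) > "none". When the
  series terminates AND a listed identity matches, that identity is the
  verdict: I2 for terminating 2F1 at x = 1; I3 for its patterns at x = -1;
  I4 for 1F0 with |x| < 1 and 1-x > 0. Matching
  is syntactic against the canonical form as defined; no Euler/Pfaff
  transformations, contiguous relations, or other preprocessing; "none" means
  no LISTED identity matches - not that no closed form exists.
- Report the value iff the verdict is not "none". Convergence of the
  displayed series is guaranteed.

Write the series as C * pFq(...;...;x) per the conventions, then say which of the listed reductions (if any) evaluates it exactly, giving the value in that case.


The tell: from the first term -10: the expanded ratio factors over Q; C = -10, x = 7/9, roots give parameters.
Ratio: r(k) = (7/9) * (k+5/3) (k+2) / [(k+2/3) (k+1)] - rational in k. x = (7/9); t_0 = -10; negate the roots.

Canonical form: C = -10 times 2F1 with upper {5/3, 2}, lower {2/3}, x = 7/9. Verdict: none. No listed pattern accepts 2F1(5/3, 2; 2/3; 7/9).


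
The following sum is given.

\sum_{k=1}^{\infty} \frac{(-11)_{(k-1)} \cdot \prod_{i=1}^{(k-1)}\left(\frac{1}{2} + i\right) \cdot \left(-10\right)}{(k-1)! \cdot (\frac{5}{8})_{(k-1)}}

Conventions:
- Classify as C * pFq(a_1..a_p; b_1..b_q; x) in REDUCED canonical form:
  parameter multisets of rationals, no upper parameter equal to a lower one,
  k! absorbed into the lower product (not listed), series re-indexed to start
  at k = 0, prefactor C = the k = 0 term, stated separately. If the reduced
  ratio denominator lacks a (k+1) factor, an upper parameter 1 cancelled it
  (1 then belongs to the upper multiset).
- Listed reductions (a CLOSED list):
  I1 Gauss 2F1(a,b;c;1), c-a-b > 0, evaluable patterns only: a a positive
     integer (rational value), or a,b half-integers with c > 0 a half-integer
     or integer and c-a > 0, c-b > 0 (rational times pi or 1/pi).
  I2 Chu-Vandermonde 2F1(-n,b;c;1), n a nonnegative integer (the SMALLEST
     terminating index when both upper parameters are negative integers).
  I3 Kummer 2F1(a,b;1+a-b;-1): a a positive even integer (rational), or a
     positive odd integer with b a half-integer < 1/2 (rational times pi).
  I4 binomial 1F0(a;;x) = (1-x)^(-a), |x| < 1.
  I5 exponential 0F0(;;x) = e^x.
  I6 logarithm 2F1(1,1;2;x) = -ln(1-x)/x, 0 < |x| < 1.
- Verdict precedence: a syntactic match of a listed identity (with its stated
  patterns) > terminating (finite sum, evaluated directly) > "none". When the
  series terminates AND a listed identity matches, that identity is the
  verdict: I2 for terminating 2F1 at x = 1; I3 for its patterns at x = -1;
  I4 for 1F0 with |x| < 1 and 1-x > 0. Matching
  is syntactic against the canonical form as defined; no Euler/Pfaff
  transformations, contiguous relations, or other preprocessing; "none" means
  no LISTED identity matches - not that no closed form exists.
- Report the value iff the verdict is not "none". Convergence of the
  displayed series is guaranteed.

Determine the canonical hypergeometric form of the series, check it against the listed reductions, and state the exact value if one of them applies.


Reduced: x = 1, 2F1, upper = {-11, \frac{3}{2}}, lower = {\frac{5}{8}}, C = -10. Verdict: the Chu-Vandermonde identity I2 matches (terminating 2F1 at x = 1 with n = 11, b = 3/2, c = \frac{5}{8}). Value: \frac{3980690}{79787207}.

Key step: x = 1 and the running product (C = -10, x = 1) telescopes to a rising factorial.
Term ratio: r(k) = 1 * (k-11) (k+\frac{3}{2}) / [(k+\frac{5}{8}) (k+1)] - rational in k. x = 1; t_0 = -10; negate the roots.


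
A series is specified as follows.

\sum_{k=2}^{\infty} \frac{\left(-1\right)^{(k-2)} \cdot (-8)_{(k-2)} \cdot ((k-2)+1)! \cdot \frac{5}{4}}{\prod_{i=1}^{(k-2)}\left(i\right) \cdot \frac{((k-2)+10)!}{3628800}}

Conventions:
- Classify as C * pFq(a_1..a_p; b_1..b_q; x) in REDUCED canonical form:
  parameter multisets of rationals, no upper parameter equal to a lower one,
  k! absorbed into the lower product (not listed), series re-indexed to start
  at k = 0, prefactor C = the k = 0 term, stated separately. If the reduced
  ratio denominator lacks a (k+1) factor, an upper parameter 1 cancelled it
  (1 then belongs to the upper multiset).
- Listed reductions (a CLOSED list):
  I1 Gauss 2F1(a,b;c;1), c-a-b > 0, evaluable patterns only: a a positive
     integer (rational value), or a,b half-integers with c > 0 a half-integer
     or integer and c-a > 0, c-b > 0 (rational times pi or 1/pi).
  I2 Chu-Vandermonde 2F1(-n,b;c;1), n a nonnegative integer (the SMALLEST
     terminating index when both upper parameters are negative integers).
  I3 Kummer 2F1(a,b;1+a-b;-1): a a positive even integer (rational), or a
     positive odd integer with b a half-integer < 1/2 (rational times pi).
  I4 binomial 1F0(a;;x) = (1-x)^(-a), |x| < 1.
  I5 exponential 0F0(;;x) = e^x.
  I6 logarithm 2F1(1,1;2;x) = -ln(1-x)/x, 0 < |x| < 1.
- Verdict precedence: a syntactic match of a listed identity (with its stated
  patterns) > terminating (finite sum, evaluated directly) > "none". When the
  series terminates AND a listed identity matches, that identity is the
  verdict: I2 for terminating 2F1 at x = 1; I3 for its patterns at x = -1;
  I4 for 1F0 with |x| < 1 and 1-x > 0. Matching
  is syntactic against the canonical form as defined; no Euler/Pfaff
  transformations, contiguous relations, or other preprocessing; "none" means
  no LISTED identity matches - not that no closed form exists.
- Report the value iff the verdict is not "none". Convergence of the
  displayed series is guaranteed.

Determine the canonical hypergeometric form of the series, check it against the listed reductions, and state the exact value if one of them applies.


The series (x = -1) is 2F1: upper {-8, 2}, lower {11}, prefactor \frac{5}{4}. Verdict: Kummer (I3) fires (x = -1; c = 11 equals 1+a-b for upper {-8, 2}: listed pattern). Value: \frac{25}{4}.

The tell: with t_0 = \frac{5}{4}, the product of the first k integers (prefactor 5/4) is k!.
Consecutive-term ratio: r(k) = -1 * (k-8) (k+2) / [(k+11) (k+1)] - rational in k, leading ratio -1; with t_0 = \frac{5}{4}, classification follows.


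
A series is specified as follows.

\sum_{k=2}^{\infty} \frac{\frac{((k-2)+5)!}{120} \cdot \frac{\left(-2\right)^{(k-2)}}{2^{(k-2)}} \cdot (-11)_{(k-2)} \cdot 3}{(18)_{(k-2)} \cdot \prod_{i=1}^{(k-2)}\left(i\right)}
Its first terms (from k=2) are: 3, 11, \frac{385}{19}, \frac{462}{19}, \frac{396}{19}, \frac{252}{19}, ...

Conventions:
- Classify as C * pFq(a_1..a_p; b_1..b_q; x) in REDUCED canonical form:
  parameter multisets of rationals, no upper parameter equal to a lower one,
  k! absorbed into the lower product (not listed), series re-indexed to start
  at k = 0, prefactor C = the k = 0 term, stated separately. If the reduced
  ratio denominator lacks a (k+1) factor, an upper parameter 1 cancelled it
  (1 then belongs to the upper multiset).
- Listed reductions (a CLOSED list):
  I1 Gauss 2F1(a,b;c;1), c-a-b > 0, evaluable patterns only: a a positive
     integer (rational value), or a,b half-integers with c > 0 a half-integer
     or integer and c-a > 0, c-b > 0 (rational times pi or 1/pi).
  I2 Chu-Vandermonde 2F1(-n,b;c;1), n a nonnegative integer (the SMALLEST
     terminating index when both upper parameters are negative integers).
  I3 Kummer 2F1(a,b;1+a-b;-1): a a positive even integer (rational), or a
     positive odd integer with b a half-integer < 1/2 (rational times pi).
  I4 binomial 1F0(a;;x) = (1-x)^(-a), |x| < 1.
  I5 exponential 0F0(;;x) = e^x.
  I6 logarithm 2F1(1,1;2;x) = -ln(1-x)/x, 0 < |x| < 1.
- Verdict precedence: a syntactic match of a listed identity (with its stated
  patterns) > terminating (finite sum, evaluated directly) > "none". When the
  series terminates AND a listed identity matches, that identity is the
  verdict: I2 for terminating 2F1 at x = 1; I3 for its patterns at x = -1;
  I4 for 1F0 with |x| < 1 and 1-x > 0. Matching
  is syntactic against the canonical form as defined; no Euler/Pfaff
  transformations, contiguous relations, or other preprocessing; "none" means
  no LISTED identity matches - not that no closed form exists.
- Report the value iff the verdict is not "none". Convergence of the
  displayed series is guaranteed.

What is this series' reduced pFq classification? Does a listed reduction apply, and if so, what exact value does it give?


Canonical form: C = 3 times 2F1 with upper {-11, 6}, lower {18}, x = -1. Verdict: Kummer (I3) fires (x = -1; c = 18 equals 1+a-b for upper {-11, 6}: listed pattern). Value: 102.

Key step: t_0 = 3 here, and the two k-th powers (prefactor 3) combine into one argument.
Ratio: r(k) = -1 * (k-11) (k+6) / [(k+18) (k+1)] - rational in k. x = -1; t_0 = 3; negate the roots.


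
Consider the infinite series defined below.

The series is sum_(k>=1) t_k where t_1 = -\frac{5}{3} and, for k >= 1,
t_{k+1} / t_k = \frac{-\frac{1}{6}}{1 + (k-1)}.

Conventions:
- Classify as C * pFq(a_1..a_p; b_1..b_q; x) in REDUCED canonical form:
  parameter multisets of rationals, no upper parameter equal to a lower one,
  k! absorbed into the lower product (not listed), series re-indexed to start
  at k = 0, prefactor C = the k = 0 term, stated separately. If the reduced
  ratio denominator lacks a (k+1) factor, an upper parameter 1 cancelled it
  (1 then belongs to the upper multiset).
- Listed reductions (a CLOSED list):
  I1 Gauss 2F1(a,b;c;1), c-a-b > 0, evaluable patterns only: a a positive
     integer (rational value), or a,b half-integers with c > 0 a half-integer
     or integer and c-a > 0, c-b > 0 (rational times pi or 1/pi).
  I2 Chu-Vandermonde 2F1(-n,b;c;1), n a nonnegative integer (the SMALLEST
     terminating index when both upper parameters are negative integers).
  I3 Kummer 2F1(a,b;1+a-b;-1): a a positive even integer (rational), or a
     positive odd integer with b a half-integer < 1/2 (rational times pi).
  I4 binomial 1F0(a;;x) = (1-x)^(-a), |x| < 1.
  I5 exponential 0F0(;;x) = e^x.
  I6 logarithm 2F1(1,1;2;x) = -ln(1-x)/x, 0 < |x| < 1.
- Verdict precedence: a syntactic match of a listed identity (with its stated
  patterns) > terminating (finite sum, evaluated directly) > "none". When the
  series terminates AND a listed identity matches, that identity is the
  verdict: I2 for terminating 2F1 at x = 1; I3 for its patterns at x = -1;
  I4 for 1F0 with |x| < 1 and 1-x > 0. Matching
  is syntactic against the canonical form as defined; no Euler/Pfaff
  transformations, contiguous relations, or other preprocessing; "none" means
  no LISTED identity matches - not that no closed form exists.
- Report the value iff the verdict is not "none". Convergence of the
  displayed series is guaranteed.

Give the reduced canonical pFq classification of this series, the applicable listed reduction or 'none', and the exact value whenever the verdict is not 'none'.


Prefactor -\frac{5}{3}, argument -\frac{1}{6}: 0F0 with upper {-} over lower {-}. Verdict at x = -\frac{1}{6}: exponential (I5) matches (the 0F0 exponential series at x = -\frac{1}{6}). Sum: \left(-\frac{5}{3}\right) \cdot e^{-\frac{1}{6}}.

Key observation: with t_0 = -\frac{5}{3}, the expanded ratio factors over Q; prefactor -5/3, roots give parameters.
Ratio: r(k) = -\frac{1}{6} * 1 / [(k+1)] - rational in k. x = -\frac{1}{6}; t_0 = -\frac{5}{3}; negate the roots.
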